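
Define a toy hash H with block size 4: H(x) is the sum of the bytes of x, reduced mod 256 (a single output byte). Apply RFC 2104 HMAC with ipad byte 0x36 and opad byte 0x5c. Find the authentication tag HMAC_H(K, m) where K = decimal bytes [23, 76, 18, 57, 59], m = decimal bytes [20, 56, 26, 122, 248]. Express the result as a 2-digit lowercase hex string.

22

Key decimal bytes [23, 76, 18, 57, 59] = 17 4c 12 39 3b is 5 bytes > B = 4, so hash it first: H(key) = e9, then zero-pad to 4 bytes: K' = e9 00 00 00.
K' ⊕ ipad = df 36 36 36.  K' ⊕ opad = b5 5c 5c 5c.
Inner input = (K'⊕ipad) ∥ m = df 36 36 36 ∥ 14 38 1a 7a f8.
Inner hash: sum = 223+54+54+54+20+56+26+122+248 = 857; mod 256 = 89 → 59.
Outer input = (K'⊕opad) ∥ inner = b5 5c 5c 5c ∥ 59.
Outer hash (tag): sum = 181+92+92+92+89 = 546; mod 256 = 34 → 22.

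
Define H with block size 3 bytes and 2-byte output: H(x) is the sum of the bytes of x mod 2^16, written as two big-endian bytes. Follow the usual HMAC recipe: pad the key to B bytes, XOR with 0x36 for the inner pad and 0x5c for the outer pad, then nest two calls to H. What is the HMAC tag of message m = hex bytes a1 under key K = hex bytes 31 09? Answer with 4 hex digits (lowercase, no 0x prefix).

Key hex bytes 31 09 is 2 bytes ≤ B = 3; zero-pad to 3 bytes: K' = 31 09 00.
K' ⊕ ipad = 07 3f 36.  K' ⊕ opad = 6d 55 5c.
Inner input = (K'⊕ipad) ∥ m = 07 3f 36 ∥ a1.
Inner hash: sum = 7+63+54+161 = 285 → 01 1d.
Outer input = (K'⊕opad) ∥ inner = 6d 55 5c ∥ 01 1d.
Outer hash (tag): sum = 109+85+92+1+29 = 316 → 01 3c.

013c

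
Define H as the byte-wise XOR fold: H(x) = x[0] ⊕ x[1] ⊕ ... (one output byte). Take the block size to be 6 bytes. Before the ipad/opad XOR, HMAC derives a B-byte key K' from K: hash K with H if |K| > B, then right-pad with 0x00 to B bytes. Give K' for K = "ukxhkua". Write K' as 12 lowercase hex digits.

710000000000

|K| = 7 > B = 6, so first hash the key.
H(K): XOR 75⊕6b⊕78⊕68⊕6b⊕75⊕61 = 71.
Zero-pad H(K) = 71 to 6 bytes: K' = 71 00 00 00 00 00.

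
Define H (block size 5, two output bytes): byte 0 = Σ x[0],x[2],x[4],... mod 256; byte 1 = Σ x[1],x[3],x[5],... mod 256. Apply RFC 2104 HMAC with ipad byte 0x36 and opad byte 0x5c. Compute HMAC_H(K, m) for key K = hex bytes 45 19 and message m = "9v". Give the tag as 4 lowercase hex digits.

6ff6

Key hex bytes 45 19 is 2 bytes ≤ B = 5; zero-pad to 5 bytes: K' = 45 19 00 00 00.
K' ⊕ ipad = 73 2f 36 36 36.  K' ⊕ opad = 19 45 5c 5c 5c.
Inner input = (K'⊕ipad) ∥ m = 73 2f 36 36 36 ∥ 39 76.
Inner hash: even-index sum = 341 mod 256 = 85; odd-index sum = 158 mod 256 = 158 → 55 9e.
Outer input = (K'⊕opad) ∥ inner = 19 45 5c 5c 5c ∥ 55 9e.
Outer hash (tag): even-index sum = 367 mod 256 = 111; odd-index sum = 246 mod 256 = 246 → 6f f6.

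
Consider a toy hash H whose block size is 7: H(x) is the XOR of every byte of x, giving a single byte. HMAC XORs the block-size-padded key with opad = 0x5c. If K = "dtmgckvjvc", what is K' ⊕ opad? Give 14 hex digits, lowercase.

475c5c5c5c5c5c

Key "dtmgckvjvc" = 64 74 6d 67 63 6b 76 6a 76 63 is 10 bytes > B = 7, so hash it first: H(key) = 1b, then zero-pad to 7 bytes: K' = 1b 00 00 00 00 00 00.
XOR each byte with 0x5c: 1b⊕5c=47, 00⊕5c=5c, 00⊕5c=5c, 00⊕5c=5c, 00⊕5c=5c, 00⊕5c=5c, 00⊕5c=5c.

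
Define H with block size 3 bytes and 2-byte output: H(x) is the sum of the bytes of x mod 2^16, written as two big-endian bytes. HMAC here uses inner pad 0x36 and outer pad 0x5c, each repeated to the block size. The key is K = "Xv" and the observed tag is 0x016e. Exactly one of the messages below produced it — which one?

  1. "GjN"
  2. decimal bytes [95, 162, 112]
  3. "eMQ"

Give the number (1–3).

Key "Xv" = 58 76 is 2 bytes ≤ B = 3; zero-pad to 3 bytes: K' = 58 76 00.
K' ⊕ ipad = 6e 40 36; K' ⊕ opad = 04 2a 5c.
m1: inner = H(6e 40 36 47 6a 4e) = 01 e3; tag = H(04 2a 5c 01 e3) = 016e ← matches
m2: inner = H(6e 40 36 5f a2 70) = 02 55; tag = H(04 2a 5c 02 55) = 00e1
m3: inner = H(6e 40 36 65 4d 51) = 01 e7; tag = H(04 2a 5c 01 e7) = 0172

1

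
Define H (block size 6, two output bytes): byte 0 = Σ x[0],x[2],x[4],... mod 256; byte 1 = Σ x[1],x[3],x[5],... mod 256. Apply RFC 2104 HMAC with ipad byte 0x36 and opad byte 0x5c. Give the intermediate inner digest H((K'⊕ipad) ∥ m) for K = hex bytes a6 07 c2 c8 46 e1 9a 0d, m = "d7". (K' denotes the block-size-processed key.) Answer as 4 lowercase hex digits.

Key hex bytes a6 07 c2 c8 46 e1 9a 0d is 8 bytes > B = 6, so hash it first: H(key) = 48 bd, then zero-pad to 6 bytes: K' = 48 bd 00 00 00 00.
K' ⊕ ipad = 7e 8b 36 36 36 36.
Inner input = 7e 8b 36 36 36 36 ∥ 64 37.
Inner hash: even-index sum = 334 mod 256 = 78; odd-index sum = 302 mod 256 = 46 → 4e 2e.

4e2e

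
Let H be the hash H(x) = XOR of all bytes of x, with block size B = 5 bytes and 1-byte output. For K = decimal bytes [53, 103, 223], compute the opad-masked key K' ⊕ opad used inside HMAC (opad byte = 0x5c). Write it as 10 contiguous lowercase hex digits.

693b835c5c

Key decimal bytes [53, 103, 223] = 35 67 df is 3 bytes ≤ B = 5; zero-pad to 5 bytes: K' = 35 67 df 00 00.
XOR each byte with 0x5c: 35⊕5c=69, 67⊕5c=3b, df⊕5c=83, 00⊕5c=5c, 00⊕5c=5c.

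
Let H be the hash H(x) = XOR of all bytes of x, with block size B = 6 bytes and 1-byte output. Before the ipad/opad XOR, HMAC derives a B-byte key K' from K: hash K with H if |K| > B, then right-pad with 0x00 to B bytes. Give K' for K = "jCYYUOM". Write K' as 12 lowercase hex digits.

|K| = 7 > B = 6, so first hash the key.
H(K): XOR 6a⊕43⊕59⊕59⊕55⊕4f⊕4d = 7e.
Zero-pad H(K) = 7e to 6 bytes: K' = 7e 00 00 00 00 00.

7e0000000000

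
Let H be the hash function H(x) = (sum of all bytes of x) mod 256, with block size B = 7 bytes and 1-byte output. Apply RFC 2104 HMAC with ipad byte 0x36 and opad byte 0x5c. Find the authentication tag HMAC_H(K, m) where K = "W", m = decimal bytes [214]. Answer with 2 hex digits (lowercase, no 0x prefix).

Key "W" = 57 is 1 byte ≤ B = 7; zero-pad to 7 bytes: K' = 57 00 00 00 00 00 00.
K' ⊕ ipad = 61 36 36 36 36 36 36.  K' ⊕ opad = 0b 5c 5c 5c 5c 5c 5c.
Inner input = (K'⊕ipad) ∥ m = 61 36 36 36 36 36 36 ∥ d6.
Inner hash: sum = 97+54+54+54+54+54+54+214 = 635; mod 256 = 123 → 7b.
Outer input = (K'⊕opad) ∥ inner = 0b 5c 5c 5c 5c 5c 5c ∥ 7b.
Outer hash (tag): sum = 11+92+92+92+92+92+92+123 = 686; mod 256 = 174 → ae.

ae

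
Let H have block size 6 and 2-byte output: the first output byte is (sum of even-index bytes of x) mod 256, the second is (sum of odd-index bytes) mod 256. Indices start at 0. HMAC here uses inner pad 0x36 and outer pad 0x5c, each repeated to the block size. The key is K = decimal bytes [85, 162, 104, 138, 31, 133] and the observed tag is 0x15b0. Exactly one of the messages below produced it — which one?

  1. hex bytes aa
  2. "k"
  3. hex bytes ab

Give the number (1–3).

Key decimal bytes [85, 162, 104, 138, 31, 133] = 55 a2 68 8a 1f 85 is exactly B = 6 bytes: K' = 55 a2 68 8a 1f 85.
K' ⊕ ipad = 63 94 5e bc 29 b3; K' ⊕ opad = 09 fe 34 d6 43 d9.
m1: inner = H(63 94 5e bc 29 b3 aa) = 94 03; tag = H(09 fe 34 d6 43 d9 94 03) = 14b0
m2: inner = H(63 94 5e bc 29 b3 6b) = 55 03; tag = H(09 fe 34 d6 43 d9 55 03) = d5b0
m3: inner = H(63 94 5e bc 29 b3 ab) = 95 03; tag = H(09 fe 34 d6 43 d9 95 03) = 15b0 ← matches

3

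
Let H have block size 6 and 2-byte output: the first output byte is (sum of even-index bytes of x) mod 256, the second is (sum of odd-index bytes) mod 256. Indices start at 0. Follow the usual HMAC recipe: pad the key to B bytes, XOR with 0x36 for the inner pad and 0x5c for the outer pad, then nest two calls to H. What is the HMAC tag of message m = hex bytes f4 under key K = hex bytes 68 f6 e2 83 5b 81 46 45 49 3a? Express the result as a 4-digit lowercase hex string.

8298

Key hex bytes 68 f6 e2 83 5b 81 46 45 49 3a is 10 bytes > B = 6, so hash it first: H(key) = 34 79, then zero-pad to 6 bytes: K' = 34 79 00 00 00 00.
K' ⊕ ipad = 02 4f 36 36 36 36.  K' ⊕ opad = 68 25 5c 5c 5c 5c.
Inner input = (K'⊕ipad) ∥ m = 02 4f 36 36 36 36 ∥ f4.
Inner hash: even-index sum = 354 mod 256 = 98; odd-index sum = 187 mod 256 = 187 → 62 bb.
Outer input = (K'⊕opad) ∥ inner = 68 25 5c 5c 5c 5c ∥ 62 bb.
Outer hash (tag): even-index sum = 386 mod 256 = 130; odd-index sum = 408 mod 256 = 152 → 82 98.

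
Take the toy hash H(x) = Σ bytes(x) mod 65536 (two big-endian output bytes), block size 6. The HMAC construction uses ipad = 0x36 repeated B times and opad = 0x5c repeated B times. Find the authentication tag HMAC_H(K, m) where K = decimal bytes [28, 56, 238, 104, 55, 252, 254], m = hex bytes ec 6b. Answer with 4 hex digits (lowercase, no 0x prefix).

Key decimal bytes [28, 56, 238, 104, 55, 252, 254] = 1c 38 ee 68 37 fc fe is 7 bytes > B = 6, so hash it first: H(key) = 03 db, then zero-pad to 6 bytes: K' = 03 db 00 00 00 00.
K' ⊕ ipad = 35 ed 36 36 36 36.  K' ⊕ opad = 5f 87 5c 5c 5c 5c.
Inner input = (K'⊕ipad) ∥ m = 35 ed 36 36 36 36 ∥ ec 6b.
Inner hash: sum = 53+237+54+54+54+54+236+107 = 849 → 03 51.
Outer input = (K'⊕opad) ∥ inner = 5f 87 5c 5c 5c 5c ∥ 03 51.
Outer hash (tag): sum = 95+135+92+92+92+92+3+81 = 682 → 02 aa.

02aa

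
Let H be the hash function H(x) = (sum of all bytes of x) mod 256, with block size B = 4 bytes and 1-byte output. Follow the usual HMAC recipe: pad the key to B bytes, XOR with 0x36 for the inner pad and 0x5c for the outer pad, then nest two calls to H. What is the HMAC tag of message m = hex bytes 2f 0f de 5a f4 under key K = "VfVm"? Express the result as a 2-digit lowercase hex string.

54

Key "VfVm" = 56 66 56 6d is exactly B = 4 bytes: K' = 56 66 56 6d.
K' ⊕ ipad = 60 50 60 5b.  K' ⊕ opad = 0a 3a 0a 31.
Inner input = (K'⊕ipad) ∥ m = 60 50 60 5b ∥ 2f 0f de 5a f4.
Inner hash: sum = 96+80+96+91+47+15+222+90+244 = 981; mod 256 = 213 → d5.
Outer input = (K'⊕opad) ∥ inner = 0a 3a 0a 31 ∥ d5.
Outer hash (tag): sum = 10+58+10+49+213 = 340; mod 256 = 84 → 54.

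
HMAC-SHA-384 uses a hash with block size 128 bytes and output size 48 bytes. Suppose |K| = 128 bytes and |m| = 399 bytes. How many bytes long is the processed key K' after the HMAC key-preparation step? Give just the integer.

128

Key is 128 ≤ 128 bytes, zero-padded: |K'| = 128.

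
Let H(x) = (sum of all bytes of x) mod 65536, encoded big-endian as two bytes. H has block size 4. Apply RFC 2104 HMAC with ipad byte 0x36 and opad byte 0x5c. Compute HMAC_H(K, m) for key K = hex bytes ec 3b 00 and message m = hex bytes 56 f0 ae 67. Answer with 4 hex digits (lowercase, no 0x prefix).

0280

Key hex bytes ec 3b 00 is 3 bytes ≤ B = 4; zero-pad to 4 bytes: K' = ec 3b 00 00.
K' ⊕ ipad = da 0d 36 36.  K' ⊕ opad = b0 67 5c 5c.
Inner input = (K'⊕ipad) ∥ m = da 0d 36 36 ∥ 56 f0 ae 67.
Inner hash: sum = 218+13+54+54+86+240+174+103 = 942 → 03 ae.
Outer input = (K'⊕opad) ∥ inner = b0 67 5c 5c ∥ 03 ae.
Outer hash (tag): sum = 176+103+92+92+3+174 = 640 → 02 80.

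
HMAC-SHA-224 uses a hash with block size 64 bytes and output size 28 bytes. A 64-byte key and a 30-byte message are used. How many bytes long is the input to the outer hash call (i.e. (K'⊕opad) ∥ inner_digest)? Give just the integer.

92

Key is 64 ≤ 64 bytes, zero-padded: |K'| = 64.
Outer input = (K'⊕opad) ∥ H(inner) → 64 + 28 = 92 bytes.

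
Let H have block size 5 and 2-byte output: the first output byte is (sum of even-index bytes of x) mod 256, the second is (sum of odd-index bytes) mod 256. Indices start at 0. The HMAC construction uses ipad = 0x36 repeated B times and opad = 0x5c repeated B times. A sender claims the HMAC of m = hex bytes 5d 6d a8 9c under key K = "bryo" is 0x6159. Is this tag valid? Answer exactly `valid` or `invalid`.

invalid

Key "bryo" = 62 72 79 6f is 4 bytes ≤ B = 5; zero-pad to 5 bytes: K' = 62 72 79 6f 00.
K' ⊕ ipad = 54 44 4f 59 36; K' ⊕ opad = 3e 2e 25 33 5c.
Inner hash: even-index sum = 482 mod 256 = 226; odd-index sum = 418 mod 256 = 162 → e2 a2.
Outer hash (recomputed tag): even-index sum = 353 mod 256 = 97; odd-index sum = 323 mod 256 = 67 → 61 43.
Recomputed tag = 6143; claimed = 6159 → mismatch.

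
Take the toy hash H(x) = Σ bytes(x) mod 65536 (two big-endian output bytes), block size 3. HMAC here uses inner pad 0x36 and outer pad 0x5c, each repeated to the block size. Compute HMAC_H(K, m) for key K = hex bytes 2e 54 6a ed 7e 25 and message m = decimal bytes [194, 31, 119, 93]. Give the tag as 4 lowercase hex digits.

Key hex bytes 2e 54 6a ed 7e 25 is 6 bytes > B = 3, so hash it first: H(key) = 02 7c, then zero-pad to 3 bytes: K' = 02 7c 00.
K' ⊕ ipad = 34 4a 36.  K' ⊕ opad = 5e 20 5c.
Inner input = (K'⊕ipad) ∥ m = 34 4a 36 ∥ c2 1f 77 5d.
Inner hash: sum = 52+74+54+194+31+119+93 = 617 → 02 69.
Outer input = (K'⊕opad) ∥ inner = 5e 20 5c ∥ 02 69.
Outer hash (tag): sum = 94+32+92+2+105 = 325 → 01 45.

0145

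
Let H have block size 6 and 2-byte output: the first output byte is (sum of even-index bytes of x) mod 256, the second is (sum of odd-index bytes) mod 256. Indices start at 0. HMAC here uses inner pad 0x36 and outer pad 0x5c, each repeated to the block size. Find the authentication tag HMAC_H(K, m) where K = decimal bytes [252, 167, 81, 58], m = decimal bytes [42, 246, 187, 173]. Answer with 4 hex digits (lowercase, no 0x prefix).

5533

Key decimal bytes [252, 167, 81, 58] = fc a7 51 3a is 4 bytes ≤ B = 6; zero-pad to 6 bytes: K' = fc a7 51 3a 00 00.
K' ⊕ ipad = ca 91 67 0c 36 36.  K' ⊕ opad = a0 fb 0d 66 5c 5c.
Inner input = (K'⊕ipad) ∥ m = ca 91 67 0c 36 36 ∥ 2a f6 bb ad.
Inner hash: even-index sum = 588 mod 256 = 76; odd-index sum = 630 mod 256 = 118 → 4c 76.
Outer input = (K'⊕opad) ∥ inner = a0 fb 0d 66 5c 5c ∥ 4c 76.
Outer hash (tag): even-index sum = 341 mod 256 = 85; odd-index sum = 563 mod 256 = 51 → 55 33.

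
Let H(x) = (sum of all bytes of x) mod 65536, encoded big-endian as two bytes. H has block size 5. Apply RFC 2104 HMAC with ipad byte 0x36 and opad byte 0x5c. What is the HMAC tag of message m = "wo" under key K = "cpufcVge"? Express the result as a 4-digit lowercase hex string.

Key "cpufcVge" = 63 70 75 66 63 56 67 65 is 8 bytes > B = 5, so hash it first: H(key) = 03 33, then zero-pad to 5 bytes: K' = 03 33 00 00 00.
K' ⊕ ipad = 35 05 36 36 36.  K' ⊕ opad = 5f 6f 5c 5c 5c.
Inner input = (K'⊕ipad) ∥ m = 35 05 36 36 36 ∥ 77 6f.
Inner hash: sum = 53+5+54+54+54+119+111 = 450 → 01 c2.
Outer input = (K'⊕opad) ∥ inner = 5f 6f 5c 5c 5c ∥ 01 c2.
Outer hash (tag): sum = 95+111+92+92+92+1+194 = 677 → 02 a5.

02a5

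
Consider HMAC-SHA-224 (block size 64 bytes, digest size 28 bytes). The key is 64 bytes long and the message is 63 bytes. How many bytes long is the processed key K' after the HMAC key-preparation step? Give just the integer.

64

Key is 64 ≤ 64 bytes, zero-padded: |K'| = 64.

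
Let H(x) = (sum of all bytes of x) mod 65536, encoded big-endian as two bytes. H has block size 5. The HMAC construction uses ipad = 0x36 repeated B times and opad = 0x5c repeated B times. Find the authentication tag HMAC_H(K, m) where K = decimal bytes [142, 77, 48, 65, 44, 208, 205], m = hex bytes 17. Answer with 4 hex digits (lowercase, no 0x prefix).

01ce

Key decimal bytes [142, 77, 48, 65, 44, 208, 205] = 8e 4d 30 41 2c d0 cd is 7 bytes > B = 5, so hash it first: H(key) = 03 15, then zero-pad to 5 bytes: K' = 03 15 00 00 00.
K' ⊕ ipad = 35 23 36 36 36.  K' ⊕ opad = 5f 49 5c 5c 5c.
Inner input = (K'⊕ipad) ∥ m = 35 23 36 36 36 ∥ 17.
Inner hash: sum = 53+35+54+54+54+23 = 273 → 01 11.
Outer input = (K'⊕opad) ∥ inner = 5f 49 5c 5c 5c ∥ 01 11.
Outer hash (tag): sum = 95+73+92+92+92+1+17 = 462 → 01 ce.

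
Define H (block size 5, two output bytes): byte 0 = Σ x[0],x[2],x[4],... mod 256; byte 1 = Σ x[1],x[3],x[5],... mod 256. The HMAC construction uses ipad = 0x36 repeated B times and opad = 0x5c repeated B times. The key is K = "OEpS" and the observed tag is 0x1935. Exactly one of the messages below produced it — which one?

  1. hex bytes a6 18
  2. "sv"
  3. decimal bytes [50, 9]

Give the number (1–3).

1

Key "OEpS" = 4f 45 70 53 is 4 bytes ≤ B = 5; zero-pad to 5 bytes: K' = 4f 45 70 53 00.
K' ⊕ ipad = 79 73 46 65 36; K' ⊕ opad = 13 19 2c 0f 5c.
m1: inner = H(79 73 46 65 36 a6 18) = 0d 7e; tag = H(13 19 2c 0f 5c 0d 7e) = 1935 ← matches
m2: inner = H(79 73 46 65 36 73 76) = 6b 4b; tag = H(13 19 2c 0f 5c 6b 4b) = e693
m3: inner = H(79 73 46 65 36 32 09) = fe 0a; tag = H(13 19 2c 0f 5c fe 0a) = a526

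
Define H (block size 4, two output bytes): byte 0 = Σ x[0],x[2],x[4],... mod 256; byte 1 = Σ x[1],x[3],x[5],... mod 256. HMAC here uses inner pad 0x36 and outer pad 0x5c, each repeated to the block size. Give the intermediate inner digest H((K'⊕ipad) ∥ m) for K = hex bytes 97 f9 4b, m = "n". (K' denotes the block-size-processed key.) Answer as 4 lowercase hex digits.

8c05

Key hex bytes 97 f9 4b is 3 bytes ≤ B = 4; zero-pad to 4 bytes: K' = 97 f9 4b 00.
K' ⊕ ipad = a1 cf 7d 36.
Inner input = a1 cf 7d 36 ∥ 6e.
Inner hash: even-index sum = 396 mod 256 = 140; odd-index sum = 261 mod 256 = 5 → 8c 05.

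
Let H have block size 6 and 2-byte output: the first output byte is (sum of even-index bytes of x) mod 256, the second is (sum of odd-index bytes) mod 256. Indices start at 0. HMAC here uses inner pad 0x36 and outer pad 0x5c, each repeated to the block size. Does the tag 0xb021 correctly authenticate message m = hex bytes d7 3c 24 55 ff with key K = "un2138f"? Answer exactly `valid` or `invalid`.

Key "un2138f" = 75 6e 32 31 33 38 66 is 7 bytes > B = 6, so hash it first: H(key) = 40 d7, then zero-pad to 6 bytes: K' = 40 d7 00 00 00 00.
K' ⊕ ipad = 76 e1 36 36 36 36; K' ⊕ opad = 1c 8b 5c 5c 5c 5c.
Inner hash: even-index sum = 732 mod 256 = 220; odd-index sum = 478 mod 256 = 222 → dc de.
Outer hash (recomputed tag): even-index sum = 432 mod 256 = 176; odd-index sum = 545 mod 256 = 33 → b0 21.
Recomputed tag = b021; claimed = b021 → match.

valid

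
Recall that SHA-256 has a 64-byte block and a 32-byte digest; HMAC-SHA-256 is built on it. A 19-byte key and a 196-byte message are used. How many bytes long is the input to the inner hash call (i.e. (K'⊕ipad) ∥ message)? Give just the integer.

Key is 19 ≤ 64 bytes, zero-padded: |K'| = 64.
Inner input = (K'⊕ipad) ∥ m → 64 + 196 = 260 bytes.

260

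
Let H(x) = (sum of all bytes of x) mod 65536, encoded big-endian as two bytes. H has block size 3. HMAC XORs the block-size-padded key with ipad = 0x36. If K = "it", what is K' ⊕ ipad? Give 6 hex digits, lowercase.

5f4236

Key "it" = 69 74 is 2 bytes ≤ B = 3; zero-pad to 3 bytes: K' = 69 74 00.
XOR each byte with 0x36: 69⊕36=5f, 74⊕36=42, 00⊕36=36.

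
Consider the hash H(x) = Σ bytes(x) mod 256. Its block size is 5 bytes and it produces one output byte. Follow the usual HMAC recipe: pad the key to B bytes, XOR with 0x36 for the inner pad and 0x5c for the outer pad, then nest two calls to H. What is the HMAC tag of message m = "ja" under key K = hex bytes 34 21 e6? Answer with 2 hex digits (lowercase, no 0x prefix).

Key hex bytes 34 21 e6 is 3 bytes ≤ B = 5; zero-pad to 5 bytes: K' = 34 21 e6 00 00.
K' ⊕ ipad = 02 17 d0 36 36.  K' ⊕ opad = 68 7d ba 5c 5c.
Inner input = (K'⊕ipad) ∥ m = 02 17 d0 36 36 ∥ 6a 61.
Inner hash: sum = 2+23+208+54+54+106+97 = 544; mod 256 = 32 → 20.
Outer input = (K'⊕opad) ∥ inner = 68 7d ba 5c 5c ∥ 20.
Outer hash (tag): sum = 104+125+186+92+92+32 = 631; mod 256 = 119 → 77.

77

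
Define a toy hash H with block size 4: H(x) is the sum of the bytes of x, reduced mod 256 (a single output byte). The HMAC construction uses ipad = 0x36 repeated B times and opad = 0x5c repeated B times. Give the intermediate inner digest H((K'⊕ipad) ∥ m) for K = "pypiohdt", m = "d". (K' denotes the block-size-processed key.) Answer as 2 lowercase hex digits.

4d

Key "pypiohdt" = 70 79 70 69 6f 68 64 74 is 8 bytes > B = 4, so hash it first: H(key) = 71, then zero-pad to 4 bytes: K' = 71 00 00 00.
K' ⊕ ipad = 47 36 36 36.
Inner input = 47 36 36 36 ∥ 64.
Inner hash: sum = 71+54+54+54+100 = 333; mod 256 = 77 → 4d.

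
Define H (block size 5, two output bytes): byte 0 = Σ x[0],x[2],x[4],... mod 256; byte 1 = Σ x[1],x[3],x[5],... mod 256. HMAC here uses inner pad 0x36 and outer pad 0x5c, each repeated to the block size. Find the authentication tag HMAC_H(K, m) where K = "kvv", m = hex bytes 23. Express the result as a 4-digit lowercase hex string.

5659

Key "kvv" = 6b 76 76 is 3 bytes ≤ B = 5; zero-pad to 5 bytes: K' = 6b 76 76 00 00.
K' ⊕ ipad = 5d 40 40 36 36.  K' ⊕ opad = 37 2a 2a 5c 5c.
Inner input = (K'⊕ipad) ∥ m = 5d 40 40 36 36 ∥ 23.
Inner hash: even-index sum = 211 mod 256 = 211; odd-index sum = 153 mod 256 = 153 → d3 99.
Outer input = (K'⊕opad) ∥ inner = 37 2a 2a 5c 5c ∥ d3 99.
Outer hash (tag): even-index sum = 342 mod 256 = 86; odd-index sum = 345 mod 256 = 89 → 56 59.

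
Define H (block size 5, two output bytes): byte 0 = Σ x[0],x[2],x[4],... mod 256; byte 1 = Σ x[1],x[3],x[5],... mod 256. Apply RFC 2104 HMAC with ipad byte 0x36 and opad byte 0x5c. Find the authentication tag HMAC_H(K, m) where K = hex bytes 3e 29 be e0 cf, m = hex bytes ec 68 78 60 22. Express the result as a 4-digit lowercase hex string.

5282

Key hex bytes 3e 29 be e0 cf is exactly B = 5 bytes: K' = 3e 29 be e0 cf.
K' ⊕ ipad = 08 1f 88 d6 f9.  K' ⊕ opad = 62 75 e2 bc 93.
Inner input = (K'⊕ipad) ∥ m = 08 1f 88 d6 f9 ∥ ec 68 78 60 22.
Inner hash: even-index sum = 593 mod 256 = 81; odd-index sum = 635 mod 256 = 123 → 51 7b.
Outer input = (K'⊕opad) ∥ inner = 62 75 e2 bc 93 ∥ 51 7b.
Outer hash (tag): even-index sum = 594 mod 256 = 82; odd-index sum = 386 mod 256 = 130 → 52 82.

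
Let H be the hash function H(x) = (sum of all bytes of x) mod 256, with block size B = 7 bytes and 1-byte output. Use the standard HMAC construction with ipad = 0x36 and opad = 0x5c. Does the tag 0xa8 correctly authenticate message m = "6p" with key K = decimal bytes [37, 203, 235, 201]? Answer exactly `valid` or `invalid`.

invalid

Key decimal bytes [37, 203, 235, 201] = 25 cb eb c9 is 4 bytes ≤ B = 7; zero-pad to 7 bytes: K' = 25 cb eb c9 00 00 00.
K' ⊕ ipad = 13 fd dd ff 36 36 36; K' ⊕ opad = 79 97 b7 95 5c 5c 5c.
Inner hash: sum = 19+253+221+255+54+54+54+54+112 = 1076; mod 256 = 52 → 34.
Outer hash (recomputed tag): sum = 121+151+183+149+92+92+92+52 = 932; mod 256 = 164 → a4.
Recomputed tag = a4; claimed = a8 → mismatch.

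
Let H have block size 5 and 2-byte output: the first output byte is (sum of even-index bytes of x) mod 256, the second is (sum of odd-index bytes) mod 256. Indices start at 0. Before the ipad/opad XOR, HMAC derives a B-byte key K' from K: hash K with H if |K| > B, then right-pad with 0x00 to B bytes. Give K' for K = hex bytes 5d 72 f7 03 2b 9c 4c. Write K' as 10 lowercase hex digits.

|K| = 7 > B = 5, so first hash the key.
H(K): even-index sum = 459 mod 256 = 203; odd-index sum = 273 mod 256 = 17 → cb 11.
Zero-pad H(K) = cb 11 to 5 bytes: K' = cb 11 00 00 00.

cb11000000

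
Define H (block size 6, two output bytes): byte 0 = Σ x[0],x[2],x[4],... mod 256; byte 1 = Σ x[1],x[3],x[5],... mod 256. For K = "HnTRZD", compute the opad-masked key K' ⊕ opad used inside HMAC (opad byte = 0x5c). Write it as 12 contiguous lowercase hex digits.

1432080e0618

Key "HnTRZD" = 48 6e 54 52 5a 44 is exactly B = 6 bytes: K' = 48 6e 54 52 5a 44.
XOR each byte with 0x5c: 48⊕5c=14, 6e⊕5c=32, 54⊕5c=08, 52⊕5c=0e, 5a⊕5c=06, 44⊕5c=18.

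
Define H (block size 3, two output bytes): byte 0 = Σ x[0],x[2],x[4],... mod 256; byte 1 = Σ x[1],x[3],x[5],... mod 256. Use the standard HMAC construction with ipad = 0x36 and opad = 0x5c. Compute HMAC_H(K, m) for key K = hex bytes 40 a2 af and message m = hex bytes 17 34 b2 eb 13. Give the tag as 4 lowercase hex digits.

Key hex bytes 40 a2 af is exactly B = 3 bytes: K' = 40 a2 af.
K' ⊕ ipad = 76 94 99.  K' ⊕ opad = 1c fe f3.
Inner input = (K'⊕ipad) ∥ m = 76 94 99 ∥ 17 34 b2 eb 13.
Inner hash: even-index sum = 558 mod 256 = 46; odd-index sum = 368 mod 256 = 112 → 2e 70.
Outer input = (K'⊕opad) ∥ inner = 1c fe f3 ∥ 2e 70.
Outer hash (tag): even-index sum = 383 mod 256 = 127; odd-index sum = 300 mod 256 = 44 → 7f 2c.

7f2c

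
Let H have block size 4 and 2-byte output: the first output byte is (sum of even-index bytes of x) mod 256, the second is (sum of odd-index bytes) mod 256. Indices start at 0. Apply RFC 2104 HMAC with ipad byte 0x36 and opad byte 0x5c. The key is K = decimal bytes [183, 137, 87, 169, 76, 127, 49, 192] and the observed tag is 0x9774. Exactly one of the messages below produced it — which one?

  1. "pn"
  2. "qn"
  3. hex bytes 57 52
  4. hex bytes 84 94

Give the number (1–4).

2

Key decimal bytes [183, 137, 87, 169, 76, 127, 49, 192] = b7 89 57 a9 4c 7f 31 c0 is 8 bytes > B = 4, so hash it first: H(key) = 8b 71, then zero-pad to 4 bytes: K' = 8b 71 00 00.
K' ⊕ ipad = bd 47 36 36; K' ⊕ opad = d7 2d 5c 5c.
m1: inner = H(bd 47 36 36 70 6e) = 63 eb; tag = H(d7 2d 5c 5c 63 eb) = 9674
m2: inner = H(bd 47 36 36 71 6e) = 64 eb; tag = H(d7 2d 5c 5c 64 eb) = 9774 ← matches
m3: inner = H(bd 47 36 36 57 52) = 4a cf; tag = H(d7 2d 5c 5c 4a cf) = 7d58
m4: inner = H(bd 47 36 36 84 94) = 77 11; tag = H(d7 2d 5c 5c 77 11) = aa9a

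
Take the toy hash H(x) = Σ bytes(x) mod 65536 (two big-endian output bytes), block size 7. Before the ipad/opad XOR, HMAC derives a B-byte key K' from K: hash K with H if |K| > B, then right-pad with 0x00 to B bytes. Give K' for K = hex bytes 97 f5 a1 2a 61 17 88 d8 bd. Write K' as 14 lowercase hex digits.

|K| = 9 > B = 7, so first hash the key.
H(K): sum = 151+245+161+42+97+23+136+216+189 = 1260 → 04 ec.
Zero-pad H(K) = 04 ec to 7 bytes: K' = 04 ec 00 00 00 00 00.

04ec0000000000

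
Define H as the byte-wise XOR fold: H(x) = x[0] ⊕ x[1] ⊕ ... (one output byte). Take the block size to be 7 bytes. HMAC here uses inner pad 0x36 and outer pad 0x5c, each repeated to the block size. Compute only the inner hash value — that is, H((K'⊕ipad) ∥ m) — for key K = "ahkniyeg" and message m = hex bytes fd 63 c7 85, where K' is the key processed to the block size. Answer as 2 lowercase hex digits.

f4

Key "ahkniyeg" = 61 68 6b 6e 69 79 65 67 is 8 bytes > B = 7, so hash it first: H(key) = 1e, then zero-pad to 7 bytes: K' = 1e 00 00 00 00 00 00.
K' ⊕ ipad = 28 36 36 36 36 36 36.
Inner input = 28 36 36 36 36 36 36 ∥ fd 63 c7 85.
Inner hash: XOR 28⊕36⊕36⊕36⊕36⊕36⊕36⊕fd⊕63⊕c7⊕85 = f4.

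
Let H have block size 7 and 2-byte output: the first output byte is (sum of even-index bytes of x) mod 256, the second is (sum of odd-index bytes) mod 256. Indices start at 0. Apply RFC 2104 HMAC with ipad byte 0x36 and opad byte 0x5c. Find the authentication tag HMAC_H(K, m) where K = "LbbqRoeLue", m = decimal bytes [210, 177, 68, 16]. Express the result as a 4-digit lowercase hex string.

Key "LbbqRoeLue" = 4c 62 62 71 52 6f 65 4c 75 65 is 10 bytes > B = 7, so hash it first: H(key) = da f3, then zero-pad to 7 bytes: K' = da f3 00 00 00 00 00.
K' ⊕ ipad = ec c5 36 36 36 36 36.  K' ⊕ opad = 86 af 5c 5c 5c 5c 5c.
Inner input = (K'⊕ipad) ∥ m = ec c5 36 36 36 36 36 ∥ d2 b1 44 10.
Inner hash: even-index sum = 591 mod 256 = 79; odd-index sum = 583 mod 256 = 71 → 4f 47.
Outer input = (K'⊕opad) ∥ inner = 86 af 5c 5c 5c 5c 5c ∥ 4f 47.
Outer hash (tag): even-index sum = 481 mod 256 = 225; odd-index sum = 438 mod 256 = 182 → e1 b6.

e1b6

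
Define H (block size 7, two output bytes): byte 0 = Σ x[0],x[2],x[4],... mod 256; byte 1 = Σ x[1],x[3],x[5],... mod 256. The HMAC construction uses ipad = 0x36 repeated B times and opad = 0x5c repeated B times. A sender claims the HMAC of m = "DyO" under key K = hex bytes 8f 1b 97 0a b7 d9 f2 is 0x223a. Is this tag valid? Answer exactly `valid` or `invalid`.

Key hex bytes 8f 1b 97 0a b7 d9 f2 is exactly B = 7 bytes: K' = 8f 1b 97 0a b7 d9 f2.
K' ⊕ ipad = b9 2d a1 3c 81 ef c4; K' ⊕ opad = d3 47 cb 56 eb 85 ae.
Inner hash: even-index sum = 792 mod 256 = 24; odd-index sum = 491 mod 256 = 235 → 18 eb.
Outer hash (recomputed tag): even-index sum = 1058 mod 256 = 34; odd-index sum = 314 mod 256 = 58 → 22 3a.
Recomputed tag = 223a; claimed = 223a → match.

valid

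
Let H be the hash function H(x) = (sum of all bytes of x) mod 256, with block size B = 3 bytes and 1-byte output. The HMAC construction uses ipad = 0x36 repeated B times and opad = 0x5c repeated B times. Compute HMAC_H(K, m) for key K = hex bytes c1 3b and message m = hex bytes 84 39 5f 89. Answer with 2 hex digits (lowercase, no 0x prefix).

3f

Key hex bytes c1 3b is 2 bytes ≤ B = 3; zero-pad to 3 bytes: K' = c1 3b 00.
K' ⊕ ipad = f7 0d 36.  K' ⊕ opad = 9d 67 5c.
Inner input = (K'⊕ipad) ∥ m = f7 0d 36 ∥ 84 39 5f 89.
Inner hash: sum = 247+13+54+132+57+95+137 = 735; mod 256 = 223 → df.
Outer input = (K'⊕opad) ∥ inner = 9d 67 5c ∥ df.
Outer hash (tag): sum = 157+103+92+223 = 575; mod 256 = 63 → 3f.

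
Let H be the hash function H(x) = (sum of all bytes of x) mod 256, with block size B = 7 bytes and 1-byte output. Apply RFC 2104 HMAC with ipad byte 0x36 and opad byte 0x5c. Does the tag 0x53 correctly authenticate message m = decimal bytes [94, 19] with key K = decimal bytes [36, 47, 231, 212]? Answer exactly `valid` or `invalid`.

invalid

Key decimal bytes [36, 47, 231, 212] = 24 2f e7 d4 is 4 bytes ≤ B = 7; zero-pad to 7 bytes: K' = 24 2f e7 d4 00 00 00.
K' ⊕ ipad = 12 19 d1 e2 36 36 36; K' ⊕ opad = 78 73 bb 88 5c 5c 5c.
Inner hash: sum = 18+25+209+226+54+54+54+94+19 = 753; mod 256 = 241 → f1.
Outer hash (recomputed tag): sum = 120+115+187+136+92+92+92+241 = 1075; mod 256 = 51 → 33.
Recomputed tag = 33; claimed = 53 → mismatch.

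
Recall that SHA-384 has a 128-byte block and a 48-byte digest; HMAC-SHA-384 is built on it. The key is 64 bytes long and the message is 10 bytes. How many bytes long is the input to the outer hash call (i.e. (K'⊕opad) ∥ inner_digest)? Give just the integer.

Key is 64 ≤ 128 bytes, zero-padded: |K'| = 128.
Outer input = (K'⊕opad) ∥ H(inner) → 128 + 48 = 176 bytes.

176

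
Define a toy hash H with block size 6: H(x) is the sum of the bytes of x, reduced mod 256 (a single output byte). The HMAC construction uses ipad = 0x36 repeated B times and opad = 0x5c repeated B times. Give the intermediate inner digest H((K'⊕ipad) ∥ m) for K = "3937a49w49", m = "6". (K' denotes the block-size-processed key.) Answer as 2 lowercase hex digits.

02

Key "3937a49w49" = 33 39 33 37 61 34 39 77 34 39 is 10 bytes > B = 6, so hash it first: H(key) = 88, then zero-pad to 6 bytes: K' = 88 00 00 00 00 00.
K' ⊕ ipad = be 36 36 36 36 36.
Inner input = be 36 36 36 36 36 ∥ 36.
Inner hash: sum = 190+54+54+54+54+54+54 = 514; mod 256 = 2 → 02.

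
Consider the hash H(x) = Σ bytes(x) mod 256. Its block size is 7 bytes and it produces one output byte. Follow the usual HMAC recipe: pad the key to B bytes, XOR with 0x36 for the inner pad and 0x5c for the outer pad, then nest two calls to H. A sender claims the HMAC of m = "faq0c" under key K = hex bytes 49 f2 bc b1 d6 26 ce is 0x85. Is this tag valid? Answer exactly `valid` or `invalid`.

Key hex bytes 49 f2 bc b1 d6 26 ce is exactly B = 7 bytes: K' = 49 f2 bc b1 d6 26 ce.
K' ⊕ ipad = 7f c4 8a 87 e0 10 f8; K' ⊕ opad = 15 ae e0 ed 8a 7a 92.
Inner hash: sum = 127+196+138+135+224+16+248+102+97+113+48+99 = 1543; mod 256 = 7 → 07.
Outer hash (recomputed tag): sum = 21+174+224+237+138+122+146+7 = 1069; mod 256 = 45 → 2d.
Recomputed tag = 2d; claimed = 85 → mismatch.

invalid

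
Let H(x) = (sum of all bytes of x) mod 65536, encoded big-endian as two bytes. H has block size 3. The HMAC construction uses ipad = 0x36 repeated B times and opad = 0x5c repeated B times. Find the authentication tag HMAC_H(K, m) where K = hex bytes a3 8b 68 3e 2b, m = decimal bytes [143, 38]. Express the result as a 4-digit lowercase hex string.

Key hex bytes a3 8b 68 3e 2b is 5 bytes > B = 3, so hash it first: H(key) = 01 ff, then zero-pad to 3 bytes: K' = 01 ff 00.
K' ⊕ ipad = 37 c9 36.  K' ⊕ opad = 5d a3 5c.
Inner input = (K'⊕ipad) ∥ m = 37 c9 36 ∥ 8f 26.
Inner hash: sum = 55+201+54+143+38 = 491 → 01 eb.
Outer input = (K'⊕opad) ∥ inner = 5d a3 5c ∥ 01 eb.
Outer hash (tag): sum = 93+163+92+1+235 = 584 → 02 48.

0248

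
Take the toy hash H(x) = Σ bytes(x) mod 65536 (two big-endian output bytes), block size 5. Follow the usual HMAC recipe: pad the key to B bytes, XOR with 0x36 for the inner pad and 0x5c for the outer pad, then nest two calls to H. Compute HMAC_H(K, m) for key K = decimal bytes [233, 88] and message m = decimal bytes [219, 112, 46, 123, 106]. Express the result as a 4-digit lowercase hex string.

021e

Key decimal bytes [233, 88] = e9 58 is 2 bytes ≤ B = 5; zero-pad to 5 bytes: K' = e9 58 00 00 00.
K' ⊕ ipad = df 6e 36 36 36.  K' ⊕ opad = b5 04 5c 5c 5c.
Inner input = (K'⊕ipad) ∥ m = df 6e 36 36 36 ∥ db 70 2e 7b 6a.
Inner hash: sum = 223+110+54+54+54+219+112+46+123+106 = 1101 → 04 4d.
Outer input = (K'⊕opad) ∥ inner = b5 04 5c 5c 5c ∥ 04 4d.
Outer hash (tag): sum = 181+4+92+92+92+4+77 = 542 → 02 1e.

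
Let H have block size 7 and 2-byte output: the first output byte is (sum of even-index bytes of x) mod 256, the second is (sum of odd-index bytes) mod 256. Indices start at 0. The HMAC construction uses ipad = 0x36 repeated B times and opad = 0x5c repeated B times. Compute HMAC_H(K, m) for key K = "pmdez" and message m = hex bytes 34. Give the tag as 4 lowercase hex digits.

fee0

Key "pmdez" = 70 6d 64 65 7a is 5 bytes ≤ B = 7; zero-pad to 7 bytes: K' = 70 6d 64 65 7a 00 00.
K' ⊕ ipad = 46 5b 52 53 4c 36 36.  K' ⊕ opad = 2c 31 38 39 26 5c 5c.
Inner input = (K'⊕ipad) ∥ m = 46 5b 52 53 4c 36 36 ∥ 34.
Inner hash: even-index sum = 282 mod 256 = 26; odd-index sum = 280 mod 256 = 24 → 1a 18.
Outer input = (K'⊕opad) ∥ inner = 2c 31 38 39 26 5c 5c ∥ 1a 18.
Outer hash (tag): even-index sum = 254 mod 256 = 254; odd-index sum = 224 mod 256 = 224 → fe e0.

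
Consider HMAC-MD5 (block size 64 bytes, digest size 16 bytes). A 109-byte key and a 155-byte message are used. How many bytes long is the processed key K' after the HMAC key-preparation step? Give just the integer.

Key is 109 > 64 bytes, so it is hashed to 16 bytes then zero-padded to 64: |K'| = 64.

64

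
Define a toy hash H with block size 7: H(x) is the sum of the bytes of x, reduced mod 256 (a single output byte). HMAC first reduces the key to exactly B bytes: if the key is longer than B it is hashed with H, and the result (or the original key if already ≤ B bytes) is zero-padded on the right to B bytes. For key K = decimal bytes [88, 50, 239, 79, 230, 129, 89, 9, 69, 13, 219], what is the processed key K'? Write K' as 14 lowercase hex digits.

be000000000000

|K| = 11 > B = 7, so first hash the key.
H(K): sum = 88+50+239+79+230+129+89+9+69+13+219 = 1214; mod 256 = 190 → be.
Zero-pad H(K) = be to 7 bytes: K' = be 00 00 00 00 00 00.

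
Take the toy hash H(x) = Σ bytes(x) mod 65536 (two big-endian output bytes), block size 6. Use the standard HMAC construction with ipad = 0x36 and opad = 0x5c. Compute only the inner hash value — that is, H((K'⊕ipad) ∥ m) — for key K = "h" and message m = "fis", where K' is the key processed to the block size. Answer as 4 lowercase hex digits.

02ae

Key "h" = 68 is 1 byte ≤ B = 6; zero-pad to 6 bytes: K' = 68 00 00 00 00 00.
K' ⊕ ipad = 5e 36 36 36 36 36.
Inner input = 5e 36 36 36 36 36 ∥ 66 69 73.
Inner hash: sum = 94+54+54+54+54+54+102+105+115 = 686 → 02 ae.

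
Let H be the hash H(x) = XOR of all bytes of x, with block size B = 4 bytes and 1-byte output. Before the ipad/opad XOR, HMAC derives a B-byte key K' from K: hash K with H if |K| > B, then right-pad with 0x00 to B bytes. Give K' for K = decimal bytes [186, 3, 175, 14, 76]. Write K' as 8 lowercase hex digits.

|K| = 5 > B = 4, so first hash the key.
H(K): XOR ba⊕03⊕af⊕0e⊕4c = 54.
Zero-pad H(K) = 54 to 4 bytes: K' = 54 00 00 00.

54000000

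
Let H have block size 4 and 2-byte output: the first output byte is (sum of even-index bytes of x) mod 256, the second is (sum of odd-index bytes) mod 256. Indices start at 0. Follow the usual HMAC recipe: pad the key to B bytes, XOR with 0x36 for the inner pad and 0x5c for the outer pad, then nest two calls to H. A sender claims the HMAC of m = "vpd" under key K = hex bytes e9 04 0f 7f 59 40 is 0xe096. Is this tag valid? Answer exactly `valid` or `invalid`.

valid

Key hex bytes e9 04 0f 7f 59 40 is 6 bytes > B = 4, so hash it first: H(key) = 51 c3, then zero-pad to 4 bytes: K' = 51 c3 00 00.
K' ⊕ ipad = 67 f5 36 36; K' ⊕ opad = 0d 9f 5c 5c.
Inner hash: even-index sum = 375 mod 256 = 119; odd-index sum = 411 mod 256 = 155 → 77 9b.
Outer hash (recomputed tag): even-index sum = 224 mod 256 = 224; odd-index sum = 406 mod 256 = 150 → e0 96.
Recomputed tag = e096; claimed = e096 → match.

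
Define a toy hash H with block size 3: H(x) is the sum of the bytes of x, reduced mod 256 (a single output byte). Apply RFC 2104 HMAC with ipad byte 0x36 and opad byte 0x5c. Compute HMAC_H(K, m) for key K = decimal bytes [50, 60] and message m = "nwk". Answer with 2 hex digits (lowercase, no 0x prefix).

be

Key decimal bytes [50, 60] = 32 3c is 2 bytes ≤ B = 3; zero-pad to 3 bytes: K' = 32 3c 00.
K' ⊕ ipad = 04 0a 36.  K' ⊕ opad = 6e 60 5c.
Inner input = (K'⊕ipad) ∥ m = 04 0a 36 ∥ 6e 77 6b.
Inner hash: sum = 4+10+54+110+119+107 = 404; mod 256 = 148 → 94.
Outer input = (K'⊕opad) ∥ inner = 6e 60 5c ∥ 94.
Outer hash (tag): sum = 110+96+92+148 = 446; mod 256 = 190 → be.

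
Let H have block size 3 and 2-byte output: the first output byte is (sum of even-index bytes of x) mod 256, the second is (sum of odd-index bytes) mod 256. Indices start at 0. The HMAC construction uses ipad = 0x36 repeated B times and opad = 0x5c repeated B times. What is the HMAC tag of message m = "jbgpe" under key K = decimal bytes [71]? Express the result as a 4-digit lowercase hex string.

Key decimal bytes [71] = 47 is 1 byte ≤ B = 3; zero-pad to 3 bytes: K' = 47 00 00.
K' ⊕ ipad = 71 36 36.  K' ⊕ opad = 1b 5c 5c.
Inner input = (K'⊕ipad) ∥ m = 71 36 36 ∥ 6a 62 67 70 65.
Inner hash: even-index sum = 377 mod 256 = 121; odd-index sum = 364 mod 256 = 108 → 79 6c.
Outer input = (K'⊕opad) ∥ inner = 1b 5c 5c ∥ 79 6c.
Outer hash (tag): even-index sum = 227 mod 256 = 227; odd-index sum = 213 mod 256 = 213 → e3 d5.

e3d5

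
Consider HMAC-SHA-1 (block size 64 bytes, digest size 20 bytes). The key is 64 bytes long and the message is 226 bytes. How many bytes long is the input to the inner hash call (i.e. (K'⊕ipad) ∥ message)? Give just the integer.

290

Key is 64 ≤ 64 bytes, zero-padded: |K'| = 64.
Inner input = (K'⊕ipad) ∥ m → 64 + 226 = 290 bytes.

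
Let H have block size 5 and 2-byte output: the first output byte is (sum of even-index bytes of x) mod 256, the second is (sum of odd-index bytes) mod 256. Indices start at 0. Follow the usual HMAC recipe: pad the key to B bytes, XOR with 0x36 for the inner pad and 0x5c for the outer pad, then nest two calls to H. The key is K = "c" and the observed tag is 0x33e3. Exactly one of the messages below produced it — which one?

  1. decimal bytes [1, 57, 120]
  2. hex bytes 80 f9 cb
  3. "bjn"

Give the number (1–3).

Key "c" = 63 is 1 byte ≤ B = 5; zero-pad to 5 bytes: K' = 63 00 00 00 00.
K' ⊕ ipad = 55 36 36 36 36; K' ⊕ opad = 3f 5c 5c 5c 5c.
m1: inner = H(55 36 36 36 36 01 39 78) = fa e5; tag = H(3f 5c 5c 5c 5c fa e5) = dcb2
m2: inner = H(55 36 36 36 36 80 f9 cb) = ba b7; tag = H(3f 5c 5c 5c 5c ba b7) = ae72
m3: inner = H(55 36 36 36 36 62 6a 6e) = 2b 3c; tag = H(3f 5c 5c 5c 5c 2b 3c) = 33e3 ← matches

3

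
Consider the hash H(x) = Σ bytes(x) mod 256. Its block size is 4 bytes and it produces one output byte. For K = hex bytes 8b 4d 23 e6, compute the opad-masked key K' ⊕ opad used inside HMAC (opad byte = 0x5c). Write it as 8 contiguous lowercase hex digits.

Key hex bytes 8b 4d 23 e6 is exactly B = 4 bytes: K' = 8b 4d 23 e6.
XOR each byte with 0x5c: 8b⊕5c=d7, 4d⊕5c=11, 23⊕5c=7f, e6⊕5c=ba.

d7117fba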